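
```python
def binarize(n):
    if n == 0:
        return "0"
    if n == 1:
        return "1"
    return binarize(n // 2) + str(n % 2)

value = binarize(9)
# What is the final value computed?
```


binarize(9)
= binarize(4) + "1"
= binarize(2) + "0" + "1"
= binarize(1) + "0" + "0" + "1"
= "1" + "0" + "0" + "1"
= "1001"


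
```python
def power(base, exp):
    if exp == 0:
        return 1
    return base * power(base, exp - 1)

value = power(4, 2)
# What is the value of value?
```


power(4, 2)
= 4 * power(4, 1)
= 4 * 4 * power(4, 0)
= 4 * 4 * 1
= 16


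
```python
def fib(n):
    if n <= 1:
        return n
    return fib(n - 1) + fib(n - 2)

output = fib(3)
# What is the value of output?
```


fib(3)
= fib(2) + fib(1)
Computing bottom-up: fib(0)=0, fib(1)=1, fib(2)=1, fib(3)=2
= 2


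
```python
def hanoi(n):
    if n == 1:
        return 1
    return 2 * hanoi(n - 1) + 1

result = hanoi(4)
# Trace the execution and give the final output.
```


hanoi(4)
= 2 * hanoi(3) + 1
= 2 * (2 * hanoi(2) + 1) + 1
= 2 * (2 * (2 * hanoi(1) + 1) + 1) + 1
Now compute bottom-up:
hanoi(1) = 1
hanoi(2) = 2 * 1 + 1 = 3
hanoi(3) = 2 * 3 + 1 = 7
hanoi(4) = 2 * 7 + 1 = 15
= 15


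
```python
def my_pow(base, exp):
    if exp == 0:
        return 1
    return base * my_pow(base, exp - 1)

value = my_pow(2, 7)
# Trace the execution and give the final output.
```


my_pow(2, 7)
= 2 * my_pow(2, 6)
= 2 * 2 * my_pow(2, 5)
= 2 * 2 * 2 * my_pow(2, 4)
= 2 * 2 * 2 * 2 * my_pow(2, 3)
= 2 * 2 * 2 * 2 * 2 * my_pow(2, 2)
= 2 * 2 * 2 * 2 * 2 * 2 * my_pow(2, 1)
= 2 * 2 * 2 * 2 * 2 * 2 * 2 * my_pow(2, 0)
= 2 * 2 * 2 * 2 * 2 * 2 * 2 * 1
= 128


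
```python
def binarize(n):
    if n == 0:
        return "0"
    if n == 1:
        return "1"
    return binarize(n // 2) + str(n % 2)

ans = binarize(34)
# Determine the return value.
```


binarize(34)
= binarize(17) + "0"
= binarize(8) + "1" + "0"
= binarize(4) + "0" + "1" + "0"
= binarize(2) + "0" + "0" + "1" + "0"
= binarize(1) + "0" + "0" + "0" + "1" + "0"
= "1" + "0" + "0" + "0" + "1" + "0"
= "100010"


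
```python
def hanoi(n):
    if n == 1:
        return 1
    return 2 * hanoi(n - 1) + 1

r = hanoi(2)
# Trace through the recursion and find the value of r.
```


hanoi(2)
= 2 * hanoi(1) + 1
Now compute bottom-up:
hanoi(1) = 1
hanoi(2) = 2 * 1 + 1 = 3
= 3


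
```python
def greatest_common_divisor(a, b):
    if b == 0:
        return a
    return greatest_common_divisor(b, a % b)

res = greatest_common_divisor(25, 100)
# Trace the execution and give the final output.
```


greatest_common_divisor(25, 100)
= greatest_common_divisor(100, 25 % 100) = greatest_common_divisor(100, 25)
= greatest_common_divisor(25, 100 % 25) = greatest_common_divisor(25, 0)
b == 0, return a = 25


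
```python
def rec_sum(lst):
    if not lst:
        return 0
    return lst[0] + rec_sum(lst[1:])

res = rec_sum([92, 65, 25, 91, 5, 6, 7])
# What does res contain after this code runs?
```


rec_sum([92, 65, 25, 91, 5, 6, 7])
= 92 + rec_sum([65, 25, 91, 5, 6, 7])
= 92 + 65 + rec_sum([25, 91, 5, 6, 7])
= 92 + 65 + 25 + rec_sum([91, 5, 6, 7])
= 92 + 65 + 25 + 91 + rec_sum([5, 6, 7])
= 92 + 65 + 25 + 91 + 5 + rec_sum([6, 7])
= 92 + 65 + 25 + 91 + 5 + 6 + rec_sum([7])
= 92 + 65 + 25 + 91 + 5 + 6 + 7 + rec_sum([])
= 92 + 65 + 25 + 91 + 5 + 6 + 7 + 0
= 291


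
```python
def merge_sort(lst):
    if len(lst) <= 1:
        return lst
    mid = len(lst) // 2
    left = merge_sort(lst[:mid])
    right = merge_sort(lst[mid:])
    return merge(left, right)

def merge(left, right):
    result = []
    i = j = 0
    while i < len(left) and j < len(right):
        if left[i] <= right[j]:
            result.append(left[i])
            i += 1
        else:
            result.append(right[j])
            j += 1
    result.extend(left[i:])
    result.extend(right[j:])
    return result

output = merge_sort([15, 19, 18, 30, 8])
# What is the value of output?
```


merge_sort([15, 19, 18, 30, 8])
Split into [15, 19] and [18, 30, 8]
Left sorted: [15, 19]
Right sorted: [8, 18, 30]
Merge [15, 19] and [8, 18, 30]
= [8, 15, 18, 19, 30]


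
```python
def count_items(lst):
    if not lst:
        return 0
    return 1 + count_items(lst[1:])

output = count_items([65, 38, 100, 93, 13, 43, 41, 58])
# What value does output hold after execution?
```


count_items([65, 38, 100, 93, 13, 43, 41, 58])
= 1 + count_items([38, 100, 93, 13, 43, 41, 58])
= 1 + 1 + count_items([100, 93, 13, 43, 41, 58])
= 1 + 1 + 1 + count_items([93, 13, 43, 41, 58])
= 1 + 1 + 1 + 1 + count_items([13, 43, 41, 58])
= 1 + 1 + 1 + 1 + 1 + count_items([43, 41, 58])
= 1 + 1 + 1 + 1 + 1 + 1 + count_items([41, 58])
= 1 + 1 + 1 + 1 + 1 + 1 + 1 + count_items([58])
= 1 + 1 + 1 + 1 + 1 + 1 + 1 + 1 + count_items([])
= 1 + 1 + 1 + 1 + 1 + 1 + 1 + 1 + 0
= 8


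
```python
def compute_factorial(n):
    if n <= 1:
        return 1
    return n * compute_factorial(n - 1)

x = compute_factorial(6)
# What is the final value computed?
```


compute_factorial(6)
= 6 * compute_factorial(5)
= 6 * 5 * compute_factorial(4)
= 6 * 5 * 4 * compute_factorial(3)
= 6 * 5 * 4 * 3 * compute_factorial(2)
= 6 * 5 * 4 * 3 * 2 * compute_factorial(1)
= 6 * 5 * 4 * 3 * 2 * 1
= 720


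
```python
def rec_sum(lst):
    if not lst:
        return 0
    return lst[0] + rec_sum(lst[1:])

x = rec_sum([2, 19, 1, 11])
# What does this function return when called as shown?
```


rec_sum([2, 19, 1, 11])
= 2 + rec_sum([19, 1, 11])
= 2 + 19 + rec_sum([1, 11])
= 2 + 19 + 1 + rec_sum([11])
= 2 + 19 + 1 + 11 + rec_sum([])
= 2 + 19 + 1 + 11 + 0
= 33


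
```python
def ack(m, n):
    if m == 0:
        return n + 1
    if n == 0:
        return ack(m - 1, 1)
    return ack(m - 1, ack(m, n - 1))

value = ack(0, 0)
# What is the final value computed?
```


ack(0, 0)
m == 0: return 0 + 1 = 1
= 1


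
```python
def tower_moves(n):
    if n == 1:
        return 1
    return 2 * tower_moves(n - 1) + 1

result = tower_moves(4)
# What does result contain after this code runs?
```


tower_moves(4)
= 2 * tower_moves(3) + 1
= 2 * (2 * tower_moves(2) + 1) + 1
= 2 * (2 * (2 * tower_moves(1) + 1) + 1) + 1
Now compute bottom-up:
tower_moves(1) = 1
tower_moves(2) = 2 * 1 + 1 = 3
tower_moves(3) = 2 * 3 + 1 = 7
tower_moves(4) = 2 * 7 + 1 = 15
= 15


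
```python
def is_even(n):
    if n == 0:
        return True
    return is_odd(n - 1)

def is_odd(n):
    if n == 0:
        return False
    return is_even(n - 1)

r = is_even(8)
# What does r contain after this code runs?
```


is_even(8)
= is_odd(7)
= is_even(6)
= is_odd(5)
= is_even(4)
= is_odd(3)
= is_even(2)
= is_odd(1)
= is_even(0)
n == 0: return True
= True


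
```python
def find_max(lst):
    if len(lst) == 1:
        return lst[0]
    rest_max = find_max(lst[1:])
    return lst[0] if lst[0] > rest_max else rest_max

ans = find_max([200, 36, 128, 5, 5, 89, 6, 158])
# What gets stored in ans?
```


find_max([200, 36, 128, 5, 5, 89, 6, 158])
= compare 200 with find_max([36, 128, 5, 5, 89, 6, 158])
= compare 36 with find_max([128, 5, 5, 89, 6, 158])
= compare 128 with find_max([5, 5, 89, 6, 158])
= compare 5 with find_max([5, 89, 6, 158])
= compare 5 with find_max([89, 6, 158])
= compare 89 with find_max([6, 158])
= compare 6 with find_max([158])
Base: find_max([158]) = 158
compare 6 with 158: max = 158
compare 89 with 158: max = 158
compare 5 with 158: max = 158
compare 5 with 158: max = 158
compare 128 with 158: max = 158
compare 36 with 158: max = 158
compare 200 with 158: max = 200
= 200


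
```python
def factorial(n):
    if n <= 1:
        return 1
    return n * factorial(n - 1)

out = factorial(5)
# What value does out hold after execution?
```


factorial(5)
= 5 * factorial(4)
= 5 * 4 * factorial(3)
= 5 * 4 * 3 * factorial(2)
= 5 * 4 * 3 * 2 * factorial(1)
= 5 * 4 * 3 * 2 * 1
= 120


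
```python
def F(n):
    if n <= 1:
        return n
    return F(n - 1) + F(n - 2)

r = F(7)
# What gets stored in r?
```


F(7)
= F(6) + F(5)
= (F(5) + F(4)) + F(5)
Computing bottom-up: F(0)=0, F(1)=1, F(2)=1, F(3)=2, F(4)=3, F(5)=5, F(6)=8, F(7)=13
= 13


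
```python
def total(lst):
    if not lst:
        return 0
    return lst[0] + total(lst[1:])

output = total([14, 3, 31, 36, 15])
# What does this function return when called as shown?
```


total([14, 3, 31, 36, 15])
= 14 + total([3, 31, 36, 15])
= 14 + 3 + total([31, 36, 15])
= 14 + 3 + 31 + total([36, 15])
= 14 + 3 + 31 + 36 + total([15])
= 14 + 3 + 31 + 36 + 15 + total([])
= 14 + 3 + 31 + 36 + 15 + 0
= 99


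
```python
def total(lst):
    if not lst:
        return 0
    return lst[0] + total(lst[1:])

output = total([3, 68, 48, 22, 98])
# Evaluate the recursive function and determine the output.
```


total([3, 68, 48, 22, 98])
= 3 + total([68, 48, 22, 98])
= 3 + 68 + total([48, 22, 98])
= 3 + 68 + 48 + total([22, 98])
= 3 + 68 + 48 + 22 + total([98])
= 3 + 68 + 48 + 22 + 98 + total([])
= 3 + 68 + 48 + 22 + 98 + 0
= 239


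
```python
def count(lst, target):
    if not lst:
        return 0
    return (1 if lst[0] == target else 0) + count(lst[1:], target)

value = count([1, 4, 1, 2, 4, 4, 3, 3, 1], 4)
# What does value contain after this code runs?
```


count([1, 4, 1, 2, 4, 4, 3, 3, 1], 4)
lst[0]=1 != 4: 0 + count([4, 1, 2, 4, 4, 3, 3, 1], 4)
lst[0]=4 == 4: 1 + count([1, 2, 4, 4, 3, 3, 1], 4)
lst[0]=1 != 4: 0 + count([2, 4, 4, 3, 3, 1], 4)
lst[0]=2 != 4: 0 + count([4, 4, 3, 3, 1], 4)
lst[0]=4 == 4: 1 + count([4, 3, 3, 1], 4)
lst[0]=4 == 4: 1 + count([3, 3, 1], 4)
lst[0]=3 != 4: 0 + count([3, 1], 4)
lst[0]=3 != 4: 0 + count([1], 4)
lst[0]=1 != 4: 0 + count([], 4)
= 3


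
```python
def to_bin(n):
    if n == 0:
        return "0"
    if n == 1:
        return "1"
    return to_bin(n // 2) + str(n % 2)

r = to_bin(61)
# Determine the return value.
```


to_bin(61)
= to_bin(30) + "1"
= to_bin(15) + "0" + "1"
= to_bin(7) + "1" + "0" + "1"
= to_bin(3) + "1" + "1" + "0" + "1"
= to_bin(1) + "1" + "1" + "1" + "0" + "1"
= "1" + "1" + "1" + "1" + "0" + "1"
= "111101"


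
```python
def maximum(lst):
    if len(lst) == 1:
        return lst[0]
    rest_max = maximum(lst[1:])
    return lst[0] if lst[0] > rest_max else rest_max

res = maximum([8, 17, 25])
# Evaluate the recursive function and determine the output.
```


maximum([8, 17, 25])
= compare 8 with maximum([17, 25])
= compare 17 with maximum([25])
Base: maximum([25]) = 25
compare 17 with 25: max = 25
compare 8 with 25: max = 25
= 25


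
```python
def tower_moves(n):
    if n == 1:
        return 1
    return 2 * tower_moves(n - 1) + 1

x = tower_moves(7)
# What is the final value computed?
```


tower_moves(7)
= 2 * tower_moves(6) + 1
= 2 * (2 * tower_moves(5) + 1) + 1
= 2 * (2 * (2 * tower_moves(4) + 1) + 1) + 1
= 2 * (2 * (2 * (2 * tower_moves(3) + 1) + 1) + 1) + 1
= 2 * (2 * (2 * (2 * (2 * tower_moves(2) + 1) + 1) + 1) + 1) + 1
= 2 * (2 * (2 * (2 * (2 * (2 * tower_moves(1) + 1) + 1) + 1) + 1) + 1) + 1
Now compute bottom-up:
tower_moves(1) = 1
tower_moves(2) = 2 * 1 + 1 = 3
tower_moves(3) = 2 * 3 + 1 = 7
tower_moves(4) = 2 * 7 + 1 = 15
tower_moves(5) = 2 * 15 + 1 = 31
tower_moves(6) = 2 * 31 + 1 = 63
tower_moves(7) = 2 * 63 + 1 = 127
= 127


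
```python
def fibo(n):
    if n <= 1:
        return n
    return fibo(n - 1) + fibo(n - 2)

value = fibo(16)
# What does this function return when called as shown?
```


fibo(16)
= fibo(15) + fibo(14)
= (fibo(14) + fibo(13)) + fibo(14)
Computing bottom-up: fibo(0)=0, fibo(1)=1, fibo(2)=1, fibo(3)=2, fibo(4)=3, fibo(5)=5, fibo(6)=8, fibo(7)=13, fibo(8)=21, fibo(9)=34, fibo(10)=55, fibo(11)=89, fibo(12)=144, fibo(13)=233, fibo(14)=377, fibo(15)=610, fibo(16)=987
= 987


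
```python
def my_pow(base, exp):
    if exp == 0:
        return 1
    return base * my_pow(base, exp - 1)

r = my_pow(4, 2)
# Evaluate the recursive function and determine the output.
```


my_pow(4, 2)
= 4 * my_pow(4, 1)
= 4 * 4 * my_pow(4, 0)
= 4 * 4 * 1
= 16


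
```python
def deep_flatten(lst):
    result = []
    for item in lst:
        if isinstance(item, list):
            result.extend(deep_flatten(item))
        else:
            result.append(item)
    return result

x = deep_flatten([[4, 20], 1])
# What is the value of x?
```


deep_flatten([[4, 20], 1])
Processing each element:
  [4, 20] is a list -> deep_flatten recursively -> [4, 20]
  1 is not a list -> append 1
= [4, 20, 1]


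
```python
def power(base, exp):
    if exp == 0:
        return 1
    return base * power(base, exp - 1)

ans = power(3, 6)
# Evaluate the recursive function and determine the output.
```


power(3, 6)
= 3 * power(3, 5)
= 3 * 3 * power(3, 4)
= 3 * 3 * 3 * power(3, 3)
= 3 * 3 * 3 * 3 * power(3, 2)
= 3 * 3 * 3 * 3 * 3 * power(3, 1)
= 3 * 3 * 3 * 3 * 3 * 3 * power(3, 0)
= 3 * 3 * 3 * 3 * 3 * 3 * 1
= 729


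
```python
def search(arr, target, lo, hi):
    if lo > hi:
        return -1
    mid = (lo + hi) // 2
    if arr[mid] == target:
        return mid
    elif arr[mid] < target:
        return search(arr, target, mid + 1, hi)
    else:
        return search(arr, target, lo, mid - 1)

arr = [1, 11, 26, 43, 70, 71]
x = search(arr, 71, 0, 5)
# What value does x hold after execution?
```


search(arr, 71, 0, 5)
lo=0, hi=5, mid=2, arr[mid]=26
26 < 71, search right half
lo=3, hi=5, mid=4, arr[mid]=70
70 < 71, search right half
lo=5, hi=5, mid=5, arr[mid]=71
arr[5] == 71, found at index 5
= 5


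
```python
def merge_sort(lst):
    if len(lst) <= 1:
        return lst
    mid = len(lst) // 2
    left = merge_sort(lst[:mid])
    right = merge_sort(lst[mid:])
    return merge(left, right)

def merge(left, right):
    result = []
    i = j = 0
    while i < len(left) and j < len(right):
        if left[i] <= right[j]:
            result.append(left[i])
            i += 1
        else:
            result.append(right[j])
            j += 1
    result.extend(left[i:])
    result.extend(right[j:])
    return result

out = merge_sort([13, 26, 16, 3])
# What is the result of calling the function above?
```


merge_sort([13, 26, 16, 3])
Split into [13, 26] and [16, 3]
Left sorted: [13, 26]
Right sorted: [3, 16]
Merge [13, 26] and [3, 16]
= [3, 13, 16, 26]


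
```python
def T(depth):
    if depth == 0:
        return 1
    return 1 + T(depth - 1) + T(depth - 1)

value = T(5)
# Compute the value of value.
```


T(5)
= 1 + T(4) + T(4)
= 1 + 2 * T(4)
T(k) = 2^(k+1) - 1
T(0) = 1
T(1) = 3
T(2) = 7
T(3) = 15
T(4) = 31
T(5) = 2^6 - 1 = 63


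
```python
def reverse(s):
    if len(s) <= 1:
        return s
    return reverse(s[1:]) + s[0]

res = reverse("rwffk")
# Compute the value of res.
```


reverse("rwffk")
= reverse("wffk") + "r"
= reverse("ffk") + "w" + "r"
= reverse("fk") + "f" + "w" + "r"
= reverse("k") + "f" + "f" + "w" + "r"
= "k" + "f" + "f" + "w" + "r"
= "kffwr"


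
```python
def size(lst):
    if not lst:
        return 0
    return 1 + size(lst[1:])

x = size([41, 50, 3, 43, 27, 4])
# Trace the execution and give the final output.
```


size([41, 50, 3, 43, 27, 4])
= 1 + size([50, 3, 43, 27, 4])
= 1 + 1 + size([3, 43, 27, 4])
= 1 + 1 + 1 + size([43, 27, 4])
= 1 + 1 + 1 + 1 + size([27, 4])
= 1 + 1 + 1 + 1 + 1 + size([4])
= 1 + 1 + 1 + 1 + 1 + 1 + size([])
= 1 + 1 + 1 + 1 + 1 + 1 + 0
= 6


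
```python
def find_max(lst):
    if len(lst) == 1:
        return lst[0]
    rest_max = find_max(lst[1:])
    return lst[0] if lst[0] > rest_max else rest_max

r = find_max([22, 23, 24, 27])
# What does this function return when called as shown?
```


find_max([22, 23, 24, 27])
= compare 22 with find_max([23, 24, 27])
= compare 23 with find_max([24, 27])
= compare 24 with find_max([27])
Base: find_max([27]) = 27
compare 24 with 27: max = 27
compare 23 with 27: max = 27
compare 22 with 27: max = 27
= 27


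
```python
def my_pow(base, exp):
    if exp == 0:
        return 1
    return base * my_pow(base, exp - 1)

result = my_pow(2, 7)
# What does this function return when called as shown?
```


my_pow(2, 7)
= 2 * my_pow(2, 6)
= 2 * 2 * my_pow(2, 5)
= 2 * 2 * 2 * my_pow(2, 4)
= 2 * 2 * 2 * 2 * my_pow(2, 3)
= 2 * 2 * 2 * 2 * 2 * my_pow(2, 2)
= 2 * 2 * 2 * 2 * 2 * 2 * my_pow(2, 1)
= 2 * 2 * 2 * 2 * 2 * 2 * 2 * my_pow(2, 0)
= 2 * 2 * 2 * 2 * 2 * 2 * 2 * 1
= 128


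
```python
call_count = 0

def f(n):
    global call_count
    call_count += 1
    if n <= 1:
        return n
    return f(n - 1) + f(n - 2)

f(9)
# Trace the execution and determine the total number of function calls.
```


f(9) calls f(8) and f(7); each non-base call branches into two more.
Let C(k) = total number of calls made by f(k), including the call to f(k) itself.
Base cases: C(0) = 1, C(1) = 1
Recurrence: C(k) = 1 + C(k-1) + C(k-2)
  C(2) = 1 + C(1) + C(0) = 1 + 1 + 1 = 3
  C(3) = 1 + C(2) + C(1) = 1 + 3 + 1 = 5
  C(4) = 1 + C(3) + C(2) = 1 + 5 + 3 = 9
  C(5) = 1 + C(4) + C(3) = 1 + 9 + 5 = 15
  C(6) = 1 + C(5) + C(4) = 1 + 15 + 9 = 25
  C(7) = 1 + C(6) + C(5) = 1 + 25 + 15 = 41
  C(8) = 1 + C(7) + C(6) = 1 + 41 + 25 = 67
  C(9) = 1 + C(8) + C(7) = 1 + 67 + 41 = 109
Total calls = C(9) = 109


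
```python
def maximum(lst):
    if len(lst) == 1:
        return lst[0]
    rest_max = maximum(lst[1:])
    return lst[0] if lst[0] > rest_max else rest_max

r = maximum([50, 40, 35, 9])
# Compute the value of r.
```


maximum([50, 40, 35, 9])
= compare 50 with maximum([40, 35, 9])
= compare 40 with maximum([35, 9])
= compare 35 with maximum([9])
Base: maximum([9]) = 9
compare 35 with 9: max = 35
compare 40 with 35: max = 40
compare 50 with 40: max = 50
= 50


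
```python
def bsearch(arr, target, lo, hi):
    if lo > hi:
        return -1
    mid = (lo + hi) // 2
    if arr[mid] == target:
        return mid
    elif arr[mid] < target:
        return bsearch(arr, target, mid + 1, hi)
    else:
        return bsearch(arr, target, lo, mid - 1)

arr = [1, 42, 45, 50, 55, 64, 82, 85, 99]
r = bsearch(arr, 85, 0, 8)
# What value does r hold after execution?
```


bsearch(arr, 85, 0, 8)
lo=0, hi=8, mid=4, arr[mid]=55
55 < 85, search right half
lo=5, hi=8, mid=6, arr[mid]=82
82 < 85, search right half
lo=7, hi=8, mid=7, arr[mid]=85
arr[7] == 85, found at index 7
= 7


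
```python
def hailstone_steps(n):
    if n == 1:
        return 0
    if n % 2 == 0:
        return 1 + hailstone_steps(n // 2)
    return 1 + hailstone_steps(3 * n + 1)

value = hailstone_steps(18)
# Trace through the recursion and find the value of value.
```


hailstone_steps(18)
18 is even -> hailstone_steps(9)
9 is odd -> 3*9+1 = 28 -> hailstone_steps(28)
28 is even -> hailstone_steps(14)
14 is even -> hailstone_steps(7)
7 is odd -> 3*7+1 = 22 -> hailstone_steps(22)
22 is even -> hailstone_steps(11)
11 is odd -> 3*11+1 = 34 -> hailstone_steps(34)
34 is even -> hailstone_steps(17)
17 is odd -> 3*17+1 = 52 -> hailstone_steps(52)
52 is even -> hailstone_steps(26)
26 is even -> hailstone_steps(13)
13 is odd -> 3*13+1 = 40 -> hailstone_steps(40)
40 is even -> hailstone_steps(20)
20 is even -> hailstone_steps(10)
10 is even -> hailstone_steps(5)
5 is odd -> 3*5+1 = 16 -> hailstone_steps(16)
16 is even -> hailstone_steps(8)
8 is even -> hailstone_steps(4)
4 is even -> hailstone_steps(2)
2 is even -> hailstone_steps(1)
Reached 1 after 20 steps
= 20


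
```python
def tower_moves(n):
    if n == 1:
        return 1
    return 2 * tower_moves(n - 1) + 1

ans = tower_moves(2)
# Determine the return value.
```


tower_moves(2)
= 2 * tower_moves(1) + 1
Now compute bottom-up:
tower_moves(1) = 1
tower_moves(2) = 2 * 1 + 1 = 3
= 3


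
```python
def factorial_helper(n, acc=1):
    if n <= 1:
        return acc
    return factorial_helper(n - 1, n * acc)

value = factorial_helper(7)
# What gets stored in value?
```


factorial_helper(7, 1)
= factorial_helper(6, 7 * 1) = factorial_helper(6, 7)
= factorial_helper(5, 6 * 7) = factorial_helper(5, 42)
= factorial_helper(4, 5 * 42) = factorial_helper(4, 210)
= factorial_helper(3, 4 * 210) = factorial_helper(3, 840)
= factorial_helper(2, 3 * 840) = factorial_helper(2, 2520)
= factorial_helper(1, 2 * 2520) = factorial_helper(1, 5040)
n <= 1, return acc = 5040


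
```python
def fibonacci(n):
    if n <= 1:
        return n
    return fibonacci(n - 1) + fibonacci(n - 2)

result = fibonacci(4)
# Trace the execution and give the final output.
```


fibonacci(4)
= fibonacci(3) + fibonacci(2)
= (fibonacci(2) + fibonacci(1)) + fibonacci(2)
Computing bottom-up: fibonacci(0)=0, fibonacci(1)=1, fibonacci(2)=1, fibonacci(3)=2, fibonacci(4)=3
= 3


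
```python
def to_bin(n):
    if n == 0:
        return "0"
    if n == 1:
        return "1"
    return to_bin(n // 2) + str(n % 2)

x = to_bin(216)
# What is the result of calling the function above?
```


to_bin(216)
= to_bin(108) + "0"
= to_bin(54) + "0" + "0"
= to_bin(27) + "0" + "0" + "0"
= to_bin(13) + "1" + "0" + "0" + "0"
= to_bin(6) + "1" + "1" + "0" + "0" + "0"
= to_bin(3) + "0" + "1" + "1" + "0" + "0" + "0"
= to_bin(1) + "1" + "0" + "1" + "1" + "0" + "0" + "0"
= "1" + "1" + "0" + "1" + "1" + "0" + "0" + "0"
= "11011000"


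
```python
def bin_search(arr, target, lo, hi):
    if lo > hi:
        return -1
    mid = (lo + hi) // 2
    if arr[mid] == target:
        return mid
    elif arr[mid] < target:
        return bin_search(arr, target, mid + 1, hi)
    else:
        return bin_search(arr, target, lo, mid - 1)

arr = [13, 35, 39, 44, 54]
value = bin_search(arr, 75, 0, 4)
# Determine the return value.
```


bin_search(arr, 75, 0, 4)
lo=0, hi=4, mid=2, arr[mid]=39
39 < 75, search right half
lo=3, hi=4, mid=3, arr[mid]=44
44 < 75, search right half
lo=4, hi=4, mid=4, arr[mid]=54
54 < 75, search right half
lo > hi, target not found, return -1
= -1


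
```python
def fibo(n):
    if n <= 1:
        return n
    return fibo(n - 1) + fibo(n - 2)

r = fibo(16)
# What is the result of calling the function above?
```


fibo(16)
= fibo(15) + fibo(14)
= (fibo(14) + fibo(13)) + fibo(14)
Computing bottom-up: fibo(0)=0, fibo(1)=1, fibo(2)=1, fibo(3)=2, fibo(4)=3, fibo(5)=5, fibo(6)=8, fibo(7)=13, fibo(8)=21, fibo(9)=34, fibo(10)=55, fibo(11)=89, fibo(12)=144, fibo(13)=233, fibo(14)=377, fibo(15)=610, fibo(16)=987
= 987


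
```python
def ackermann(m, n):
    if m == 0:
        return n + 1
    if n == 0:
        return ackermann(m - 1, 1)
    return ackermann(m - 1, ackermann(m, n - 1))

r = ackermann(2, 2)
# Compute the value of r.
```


ackermann(2, 2)
= ackermann(1, ackermann(2, 1))
First compute ackermann(2, 1) = 5
= ackermann(1, 5)
= 7


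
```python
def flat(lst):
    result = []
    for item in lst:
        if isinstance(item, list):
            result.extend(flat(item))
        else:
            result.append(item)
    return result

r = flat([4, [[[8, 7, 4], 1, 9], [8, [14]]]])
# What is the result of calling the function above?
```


flat([4, [[[8, 7, 4], 1, 9], [8, [14]]]])
Processing each element:
  4 is not a list -> append 4
  [[[8, 7, 4], 1, 9], [8, [14]]] is a list -> flat recursively -> [8, 7, 4, 1, 9, 8, 14]
= [4, 8, 7, 4, 1, 9, 8, 14]


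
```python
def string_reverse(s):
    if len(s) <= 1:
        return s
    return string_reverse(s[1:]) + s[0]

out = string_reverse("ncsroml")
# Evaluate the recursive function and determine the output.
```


string_reverse("ncsroml")
= string_reverse("csroml") + "n"
= string_reverse("sroml") + "c" + "n"
= string_reverse("roml") + "s" + "c" + "n"
= string_reverse("oml") + "r" + "s" + "c" + "n"
= string_reverse("ml") + "o" + "r" + "s" + "c" + "n"
= string_reverse("l") + "m" + "o" + "r" + "s" + "c" + "n"
= "l" + "m" + "o" + "r" + "s" + "c" + "n"
= "lmorscn"


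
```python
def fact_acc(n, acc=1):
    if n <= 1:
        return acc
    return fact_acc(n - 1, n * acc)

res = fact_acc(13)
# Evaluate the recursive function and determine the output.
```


fact_acc(13, 1)
= fact_acc(12, 13 * 1) = fact_acc(12, 13)
= fact_acc(11, 12 * 13) = fact_acc(11, 156)
= fact_acc(10, 11 * 156) = fact_acc(10, 1716)
= fact_acc(9, 10 * 1716) = fact_acc(9, 17160)
= fact_acc(8, 9 * 17160) = fact_acc(8, 154440)
= fact_acc(7, 8 * 154440) = fact_acc(7, 1235520)
= fact_acc(6, 7 * 1235520) = fact_acc(6, 8648640)
= fact_acc(5, 6 * 8648640) = fact_acc(5, 51891840)
= fact_acc(4, 5 * 51891840) = fact_acc(4, 259459200)
= fact_acc(3, 4 * 259459200) = fact_acc(3, 1037836800)
= fact_acc(2, 3 * 1037836800) = fact_acc(2, 3113510400)
= fact_acc(1, 2 * 3113510400) = fact_acc(1, 6227020800)
n <= 1, return acc = 6227020800


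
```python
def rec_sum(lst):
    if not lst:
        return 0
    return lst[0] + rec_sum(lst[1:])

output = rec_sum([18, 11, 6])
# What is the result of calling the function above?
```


rec_sum([18, 11, 6])
= 18 + rec_sum([11, 6])
= 18 + 11 + rec_sum([6])
= 18 + 11 + 6 + rec_sum([])
= 18 + 11 + 6 + 0
= 35


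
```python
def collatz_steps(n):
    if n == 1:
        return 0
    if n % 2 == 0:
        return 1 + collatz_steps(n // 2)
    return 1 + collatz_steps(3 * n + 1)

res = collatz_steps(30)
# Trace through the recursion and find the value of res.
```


collatz_steps(30)
30 is even -> collatz_steps(15)
15 is odd -> 3*15+1 = 46 -> collatz_steps(46)
46 is even -> collatz_steps(23)
23 is odd -> 3*23+1 = 70 -> collatz_steps(70)
70 is even -> collatz_steps(35)
35 is odd -> 3*35+1 = 106 -> collatz_steps(106)
106 is even -> collatz_steps(53)
53 is odd -> 3*53+1 = 160 -> collatz_steps(160)
160 is even -> collatz_steps(80)
80 is even -> collatz_steps(40)
40 is even -> collatz_steps(20)
20 is even -> collatz_steps(10)
10 is even -> collatz_steps(5)
5 is odd -> 3*5+1 = 16 -> collatz_steps(16)
16 is even -> collatz_steps(8)
8 is even -> collatz_steps(4)
4 is even -> collatz_steps(2)
2 is even -> collatz_steps(1)
Reached 1 after 18 steps
= 18


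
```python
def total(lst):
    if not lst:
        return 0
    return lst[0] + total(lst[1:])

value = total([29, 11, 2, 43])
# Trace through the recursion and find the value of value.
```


total([29, 11, 2, 43])
= 29 + total([11, 2, 43])
= 29 + 11 + total([2, 43])
= 29 + 11 + 2 + total([43])
= 29 + 11 + 2 + 43 + total([])
= 29 + 11 + 2 + 43 + 0
= 85


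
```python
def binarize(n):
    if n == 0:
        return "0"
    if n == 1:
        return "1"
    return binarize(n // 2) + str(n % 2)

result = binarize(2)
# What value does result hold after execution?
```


binarize(2)
= binarize(1) + "0"
= "1" + "0"
= "10"


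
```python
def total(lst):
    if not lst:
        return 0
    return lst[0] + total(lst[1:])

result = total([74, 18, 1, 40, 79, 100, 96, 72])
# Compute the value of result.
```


total([74, 18, 1, 40, 79, 100, 96, 72])
= 74 + total([18, 1, 40, 79, 100, 96, 72])
= 74 + 18 + total([1, 40, 79, 100, 96, 72])
= 74 + 18 + 1 + total([40, 79, 100, 96, 72])
= 74 + 18 + 1 + 40 + total([79, 100, 96, 72])
= 74 + 18 + 1 + 40 + 79 + total([100, 96, 72])
= 74 + 18 + 1 + 40 + 79 + 100 + total([96, 72])
= 74 + 18 + 1 + 40 + 79 + 100 + 96 + total([72])
= 74 + 18 + 1 + 40 + 79 + 100 + 96 + 72 + total([])
= 74 + 18 + 1 + 40 + 79 + 100 + 96 + 72 + 0
= 480


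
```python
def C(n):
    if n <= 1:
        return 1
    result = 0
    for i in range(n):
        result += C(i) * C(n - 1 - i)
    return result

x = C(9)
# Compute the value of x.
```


C(9)
= sum of C(i) * C(9-1-i) for i in 0..8
First compute sub-values bottom-up:
  C(0) = 1, C(1) = 1
  C(2) = 1*1 + 1*1 = 2
  C(3) = 1*2 + 1*1 + 2*1 = 5
  C(4) = 1*5 + 1*2 + 2*1 + 5*1 = 14
  C(5) = 1*14 + 1*5 + 2*2 + 5*1 + 14*1 = 42
  C(6) = 1*42 + 1*14 + 2*5 + 5*2 + 14*1 + 42*1 = 132
  C(7) = 1*132 + 1*42 + 2*14 + 5*5 + 14*2 + 42*1 + 132*1 = 429
  C(8) = 1*429 + 1*132 + 2*42 + 5*14 + 14*5 + 42*2 + 132*1 + 429*1 = 1430
Now C(9):
  C(0)*C(8) = 1*1430 = 1430
  C(1)*C(7) = 1*429 = 429
  C(2)*C(6) = 2*132 = 264
  C(3)*C(5) = 5*42 = 210
  C(4)*C(4) = 14*14 = 196
  C(5)*C(3) = 42*5 = 210
  C(6)*C(2) = 132*2 = 264
  C(7)*C(1) = 429*1 = 429
  C(8)*C(0) = 1430*1 = 1430
= 1430 + 429 + 264 + 210 + 196 + 210 + 264 + 429 + 1430
= 4862


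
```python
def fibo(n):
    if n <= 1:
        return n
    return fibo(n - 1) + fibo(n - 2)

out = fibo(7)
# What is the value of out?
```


fibo(7)
= fibo(6) + fibo(5)
= (fibo(5) + fibo(4)) + fibo(5)
Computing bottom-up: fibo(0)=0, fibo(1)=1, fibo(2)=1, fibo(3)=2, fibo(4)=3, fibo(5)=5, fibo(6)=8, fibo(7)=13
= 13


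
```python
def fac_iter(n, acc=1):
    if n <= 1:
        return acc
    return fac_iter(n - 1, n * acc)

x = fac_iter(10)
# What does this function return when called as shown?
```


fac_iter(10, 1)
= fac_iter(9, 10 * 1) = fac_iter(9, 10)
= fac_iter(8, 9 * 10) = fac_iter(8, 90)
= fac_iter(7, 8 * 90) = fac_iter(7, 720)
= fac_iter(6, 7 * 720) = fac_iter(6, 5040)
= fac_iter(5, 6 * 5040) = fac_iter(5, 30240)
= fac_iter(4, 5 * 30240) = fac_iter(4, 151200)
= fac_iter(3, 4 * 151200) = fac_iter(3, 604800)
= fac_iter(2, 3 * 604800) = fac_iter(2, 1814400)
= fac_iter(1, 2 * 1814400) = fac_iter(1, 3628800)
n <= 1, return acc = 3628800


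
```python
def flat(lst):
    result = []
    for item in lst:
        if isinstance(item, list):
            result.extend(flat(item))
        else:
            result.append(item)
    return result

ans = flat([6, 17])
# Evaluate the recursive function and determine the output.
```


flat([6, 17])
Processing each element:
  6 is not a list -> append 6
  17 is not a list -> append 17
= [6, 17]


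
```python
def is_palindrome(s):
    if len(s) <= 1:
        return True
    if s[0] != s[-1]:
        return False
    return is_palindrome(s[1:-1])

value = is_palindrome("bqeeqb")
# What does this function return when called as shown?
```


is_palindrome("bqeeqb")
"bqeeqb": s[0]='b' == s[-1]='b' -> is_palindrome("qeeq")
"qeeq": s[0]='q' == s[-1]='q' -> is_palindrome("ee")
"ee": s[0]='e' == s[-1]='e' -> is_palindrome("")
"": len <= 1 -> True
= True


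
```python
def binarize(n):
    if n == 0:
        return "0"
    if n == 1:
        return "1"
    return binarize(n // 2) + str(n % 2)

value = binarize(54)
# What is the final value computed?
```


binarize(54)
= binarize(27) + "0"
= binarize(13) + "1" + "0"
= binarize(6) + "1" + "1" + "0"
= binarize(3) + "0" + "1" + "1" + "0"
= binarize(1) + "1" + "0" + "1" + "1" + "0"
= "1" + "1" + "0" + "1" + "1" + "0"
= "110110"


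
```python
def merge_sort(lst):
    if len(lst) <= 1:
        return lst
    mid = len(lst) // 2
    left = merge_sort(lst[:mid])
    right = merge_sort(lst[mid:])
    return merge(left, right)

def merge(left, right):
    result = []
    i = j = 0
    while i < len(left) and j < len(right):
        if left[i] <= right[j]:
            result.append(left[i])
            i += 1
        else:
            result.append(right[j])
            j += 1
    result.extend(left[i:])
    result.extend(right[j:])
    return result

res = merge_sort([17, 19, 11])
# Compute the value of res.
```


merge_sort([17, 19, 11])
Split into [17] and [19, 11]
Left sorted: [17]
Right sorted: [11, 19]
Merge [17] and [11, 19]
= [11, 17, 19]


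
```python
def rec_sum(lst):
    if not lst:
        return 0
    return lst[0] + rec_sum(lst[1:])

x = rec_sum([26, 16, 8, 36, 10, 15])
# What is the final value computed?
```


rec_sum([26, 16, 8, 36, 10, 15])
= 26 + rec_sum([16, 8, 36, 10, 15])
= 26 + 16 + rec_sum([8, 36, 10, 15])
= 26 + 16 + 8 + rec_sum([36, 10, 15])
= 26 + 16 + 8 + 36 + rec_sum([10, 15])
= 26 + 16 + 8 + 36 + 10 + rec_sum([15])
= 26 + 16 + 8 + 36 + 10 + 15 + rec_sum([])
= 26 + 16 + 8 + 36 + 10 + 15 + 0
= 111


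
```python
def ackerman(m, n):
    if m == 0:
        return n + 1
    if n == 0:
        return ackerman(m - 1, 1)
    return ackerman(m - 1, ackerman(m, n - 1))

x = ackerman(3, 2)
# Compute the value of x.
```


ackerman(3, 2)
= ackerman(2, ackerman(3, 1))
First compute ackerman(3, 1) = 13
= ackerman(2, 13)
= 29


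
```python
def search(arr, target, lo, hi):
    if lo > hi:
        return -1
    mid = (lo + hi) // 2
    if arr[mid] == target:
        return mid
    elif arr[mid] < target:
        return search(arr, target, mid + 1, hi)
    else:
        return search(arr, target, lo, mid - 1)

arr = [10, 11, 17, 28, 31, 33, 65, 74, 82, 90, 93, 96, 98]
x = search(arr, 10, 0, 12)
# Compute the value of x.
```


search(arr, 10, 0, 12)
lo=0, hi=12, mid=6, arr[mid]=65
65 > 10, search left half
lo=0, hi=5, mid=2, arr[mid]=17
17 > 10, search left half
lo=0, hi=1, mid=0, arr[mid]=10
arr[0] == 10, found at index 0
= 0


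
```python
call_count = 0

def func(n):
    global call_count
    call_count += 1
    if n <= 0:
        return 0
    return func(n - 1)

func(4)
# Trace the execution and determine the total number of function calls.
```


func(4) calls func(3) calls ... calls func(0)
Total calls: 4 + 1 (for base case) = 5


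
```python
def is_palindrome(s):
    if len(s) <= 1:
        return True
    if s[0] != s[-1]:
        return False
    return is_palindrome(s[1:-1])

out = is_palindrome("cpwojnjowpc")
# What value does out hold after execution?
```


is_palindrome("cpwojnjowpc")
"cpwojnjowpc": s[0]='c' == s[-1]='c' -> is_palindrome("pwojnjowp")
"pwojnjowp": s[0]='p' == s[-1]='p' -> is_palindrome("wojnjow")
"wojnjow": s[0]='w' == s[-1]='w' -> is_palindrome("ojnjo")
"ojnjo": s[0]='o' == s[-1]='o' -> is_palindrome("jnj")
"jnj": s[0]='j' == s[-1]='j' -> is_palindrome("n")
"n": len <= 1 -> True
= True


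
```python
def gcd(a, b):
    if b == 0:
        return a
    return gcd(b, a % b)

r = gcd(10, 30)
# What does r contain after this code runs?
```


gcd(10, 30)
= gcd(30, 10 % 30) = gcd(30, 10)
= gcd(10, 30 % 10) = gcd(10, 0)
b == 0, return a = 10


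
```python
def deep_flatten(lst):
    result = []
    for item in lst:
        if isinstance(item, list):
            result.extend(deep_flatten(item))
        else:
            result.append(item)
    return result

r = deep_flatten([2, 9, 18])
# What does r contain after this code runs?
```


deep_flatten([2, 9, 18])
Processing each element:
  2 is not a list -> append 2
  9 is not a list -> append 9
  18 is not a list -> append 18
= [2, 9, 18]


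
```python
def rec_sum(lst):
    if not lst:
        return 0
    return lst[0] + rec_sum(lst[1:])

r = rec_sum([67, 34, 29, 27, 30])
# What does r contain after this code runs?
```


rec_sum([67, 34, 29, 27, 30])
= 67 + rec_sum([34, 29, 27, 30])
= 67 + 34 + rec_sum([29, 27, 30])
= 67 + 34 + 29 + rec_sum([27, 30])
= 67 + 34 + 29 + 27 + rec_sum([30])
= 67 + 34 + 29 + 27 + 30 + rec_sum([])
= 67 + 34 + 29 + 27 + 30 + 0
= 187


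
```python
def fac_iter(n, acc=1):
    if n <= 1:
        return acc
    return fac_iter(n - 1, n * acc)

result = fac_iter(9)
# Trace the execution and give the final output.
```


fac_iter(9, 1)
= fac_iter(8, 9 * 1) = fac_iter(8, 9)
= fac_iter(7, 8 * 9) = fac_iter(7, 72)
= fac_iter(6, 7 * 72) = fac_iter(6, 504)
= fac_iter(5, 6 * 504) = fac_iter(5, 3024)
= fac_iter(4, 5 * 3024) = fac_iter(4, 15120)
= fac_iter(3, 4 * 15120) = fac_iter(3, 60480)
= fac_iter(2, 3 * 60480) = fac_iter(2, 181440)
= fac_iter(1, 2 * 181440) = fac_iter(1, 362880)
n <= 1, return acc = 362880


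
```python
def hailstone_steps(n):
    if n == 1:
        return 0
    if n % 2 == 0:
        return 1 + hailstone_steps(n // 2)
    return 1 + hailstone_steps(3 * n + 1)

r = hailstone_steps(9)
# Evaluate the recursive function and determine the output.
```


hailstone_steps(9)
9 is odd -> 3*9+1 = 28 -> hailstone_steps(28)
28 is even -> hailstone_steps(14)
14 is even -> hailstone_steps(7)
7 is odd -> 3*7+1 = 22 -> hailstone_steps(22)
22 is even -> hailstone_steps(11)
11 is odd -> 3*11+1 = 34 -> hailstone_steps(34)
34 is even -> hailstone_steps(17)
17 is odd -> 3*17+1 = 52 -> hailstone_steps(52)
52 is even -> hailstone_steps(26)
26 is even -> hailstone_steps(13)
13 is odd -> 3*13+1 = 40 -> hailstone_steps(40)
40 is even -> hailstone_steps(20)
20 is even -> hailstone_steps(10)
10 is even -> hailstone_steps(5)
5 is odd -> 3*5+1 = 16 -> hailstone_steps(16)
16 is even -> hailstone_steps(8)
8 is even -> hailstone_steps(4)
4 is even -> hailstone_steps(2)
2 is even -> hailstone_steps(1)
Reached 1 after 19 steps
= 19


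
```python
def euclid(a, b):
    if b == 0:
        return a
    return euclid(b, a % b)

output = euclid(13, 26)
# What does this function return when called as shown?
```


euclid(13, 26)
= euclid(26, 13 % 26) = euclid(26, 13)
= euclid(13, 26 % 13) = euclid(13, 0)
b == 0, return a = 13


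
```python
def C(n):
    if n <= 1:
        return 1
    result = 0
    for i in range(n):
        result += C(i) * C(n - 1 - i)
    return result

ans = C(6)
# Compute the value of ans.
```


C(6)
= sum of C(i) * C(6-1-i) for i in 0..5
First compute sub-values bottom-up:
  C(0) = 1, C(1) = 1
  C(2) = 1*1 + 1*1 = 2
  C(3) = 1*2 + 1*1 + 2*1 = 5
  C(4) = 1*5 + 1*2 + 2*1 + 5*1 = 14
  C(5) = 1*14 + 1*5 + 2*2 + 5*1 + 14*1 = 42
Now C(6):
  C(0)*C(5) = 1*42 = 42
  C(1)*C(4) = 1*14 = 14
  C(2)*C(3) = 2*5 = 10
  C(3)*C(2) = 5*2 = 10
  C(4)*C(1) = 14*1 = 14
  C(5)*C(0) = 42*1 = 42
= 42 + 14 + 10 + 10 + 14 + 42
= 132


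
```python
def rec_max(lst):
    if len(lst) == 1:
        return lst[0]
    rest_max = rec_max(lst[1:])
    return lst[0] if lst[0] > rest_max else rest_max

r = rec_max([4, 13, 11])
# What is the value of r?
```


rec_max([4, 13, 11])
= compare 4 with rec_max([13, 11])
= compare 13 with rec_max([11])
Base: rec_max([11]) = 11
compare 13 with 11: max = 13
compare 4 with 13: max = 13
= 13


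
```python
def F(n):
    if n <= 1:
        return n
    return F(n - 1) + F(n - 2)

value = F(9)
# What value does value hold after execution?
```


F(9)
= F(8) + F(7)
= (F(7) + F(6)) + F(7)
Computing bottom-up: F(0)=0, F(1)=1, F(2)=1, F(3)=2, F(4)=3, F(5)=5, F(6)=8, F(7)=13, F(8)=21, F(9)=34
= 34


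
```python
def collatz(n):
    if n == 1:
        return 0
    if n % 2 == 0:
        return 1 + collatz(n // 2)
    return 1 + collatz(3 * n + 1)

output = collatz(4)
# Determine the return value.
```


collatz(4)
4 is even -> collatz(2)
2 is even -> collatz(1)
Reached 1 after 2 steps
= 2


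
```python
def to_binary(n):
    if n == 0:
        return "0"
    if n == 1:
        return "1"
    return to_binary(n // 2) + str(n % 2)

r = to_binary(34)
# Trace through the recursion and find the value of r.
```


to_binary(34)
= to_binary(17) + "0"
= to_binary(8) + "1" + "0"
= to_binary(4) + "0" + "1" + "0"
= to_binary(2) + "0" + "0" + "1" + "0"
= to_binary(1) + "0" + "0" + "0" + "1" + "0"
= "1" + "0" + "0" + "0" + "1" + "0"
= "100010"


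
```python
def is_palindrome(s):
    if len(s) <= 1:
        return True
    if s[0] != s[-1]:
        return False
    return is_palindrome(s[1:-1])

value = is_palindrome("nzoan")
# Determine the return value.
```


is_palindrome("nzoan")
"nzoan": s[0]='n' == s[-1]='n' -> is_palindrome("zoa")
"zoa": s[0]='z' != s[-1]='a' -> False
= False


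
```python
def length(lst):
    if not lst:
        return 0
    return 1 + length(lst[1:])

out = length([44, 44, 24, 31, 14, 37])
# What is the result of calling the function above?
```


length([44, 44, 24, 31, 14, 37])
= 1 + length([44, 24, 31, 14, 37])
= 1 + 1 + length([24, 31, 14, 37])
= 1 + 1 + 1 + length([31, 14, 37])
= 1 + 1 + 1 + 1 + length([14, 37])
= 1 + 1 + 1 + 1 + 1 + length([37])
= 1 + 1 + 1 + 1 + 1 + 1 + length([])
= 1 + 1 + 1 + 1 + 1 + 1 + 0
= 6


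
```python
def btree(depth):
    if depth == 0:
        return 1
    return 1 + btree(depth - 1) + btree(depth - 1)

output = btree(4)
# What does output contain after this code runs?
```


btree(4)
= 1 + btree(3) + btree(3)
= 1 + 2 * btree(3)
btree(k) = 2^(k+1) - 1
btree(0) = 1
btree(1) = 3
btree(2) = 7
btree(3) = 15
btree(4) = 31
btree(4) = 2^5 - 1 = 31


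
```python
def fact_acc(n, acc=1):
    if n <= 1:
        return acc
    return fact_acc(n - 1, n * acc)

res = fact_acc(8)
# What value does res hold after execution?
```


fact_acc(8, 1)
= fact_acc(7, 8 * 1) = fact_acc(7, 8)
= fact_acc(6, 7 * 8) = fact_acc(6, 56)
= fact_acc(5, 6 * 56) = fact_acc(5, 336)
= fact_acc(4, 5 * 336) = fact_acc(4, 1680)
= fact_acc(3, 4 * 1680) = fact_acc(3, 6720)
= fact_acc(2, 3 * 6720) = fact_acc(2, 20160)
= fact_acc(1, 2 * 20160) = fact_acc(1, 40320)
n <= 1, return acc = 40320


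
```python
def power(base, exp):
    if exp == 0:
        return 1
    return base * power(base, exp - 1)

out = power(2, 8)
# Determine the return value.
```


power(2, 8)
= 2 * power(2, 7)
= 2 * 2 * power(2, 6)
= 2 * 2 * 2 * power(2, 5)
= 2 * 2 * 2 * 2 * power(2, 4)
= 2 * 2 * 2 * 2 * 2 * power(2, 3)
= 2 * 2 * 2 * 2 * 2 * 2 * power(2, 2)
= 2 * 2 * 2 * 2 * 2 * 2 * 2 * power(2, 1)
= 2 * 2 * 2 * 2 * 2 * 2 * 2 * 2 * power(2, 0)
= 2 * 2 * 2 * 2 * 2 * 2 * 2 * 2 * 1
= 256
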